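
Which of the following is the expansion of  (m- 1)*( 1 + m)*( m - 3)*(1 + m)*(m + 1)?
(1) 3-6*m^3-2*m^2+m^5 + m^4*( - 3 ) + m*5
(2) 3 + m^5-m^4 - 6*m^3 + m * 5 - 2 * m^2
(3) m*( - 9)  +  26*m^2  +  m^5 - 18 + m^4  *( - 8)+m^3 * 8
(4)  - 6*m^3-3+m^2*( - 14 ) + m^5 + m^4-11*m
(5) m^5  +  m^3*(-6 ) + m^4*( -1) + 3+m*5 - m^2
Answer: 2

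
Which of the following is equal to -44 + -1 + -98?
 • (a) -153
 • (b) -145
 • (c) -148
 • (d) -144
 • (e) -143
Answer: e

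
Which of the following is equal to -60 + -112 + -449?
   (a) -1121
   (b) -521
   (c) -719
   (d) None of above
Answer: d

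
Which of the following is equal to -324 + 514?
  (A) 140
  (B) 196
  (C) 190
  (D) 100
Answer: C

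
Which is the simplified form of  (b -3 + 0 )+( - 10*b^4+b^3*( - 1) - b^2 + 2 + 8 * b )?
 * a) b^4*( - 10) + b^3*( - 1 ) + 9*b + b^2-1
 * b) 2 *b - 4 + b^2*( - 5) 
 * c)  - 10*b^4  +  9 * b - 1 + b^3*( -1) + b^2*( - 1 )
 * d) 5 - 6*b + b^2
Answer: c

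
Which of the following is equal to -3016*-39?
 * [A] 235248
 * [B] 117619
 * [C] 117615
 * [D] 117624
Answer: D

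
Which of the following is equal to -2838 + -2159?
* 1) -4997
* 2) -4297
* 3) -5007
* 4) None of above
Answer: 1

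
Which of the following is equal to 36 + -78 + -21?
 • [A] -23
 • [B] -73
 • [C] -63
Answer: C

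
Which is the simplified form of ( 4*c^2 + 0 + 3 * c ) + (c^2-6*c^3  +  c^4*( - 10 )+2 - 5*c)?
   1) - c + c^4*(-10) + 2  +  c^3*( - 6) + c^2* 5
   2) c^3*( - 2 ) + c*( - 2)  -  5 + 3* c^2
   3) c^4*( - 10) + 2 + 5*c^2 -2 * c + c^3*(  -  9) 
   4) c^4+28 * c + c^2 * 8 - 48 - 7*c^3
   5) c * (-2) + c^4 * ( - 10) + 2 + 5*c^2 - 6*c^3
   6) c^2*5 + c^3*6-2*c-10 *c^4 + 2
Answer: 5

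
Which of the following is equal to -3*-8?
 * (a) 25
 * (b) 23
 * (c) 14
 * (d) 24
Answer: d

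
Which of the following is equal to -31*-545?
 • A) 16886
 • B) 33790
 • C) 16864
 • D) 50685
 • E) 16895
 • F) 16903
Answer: E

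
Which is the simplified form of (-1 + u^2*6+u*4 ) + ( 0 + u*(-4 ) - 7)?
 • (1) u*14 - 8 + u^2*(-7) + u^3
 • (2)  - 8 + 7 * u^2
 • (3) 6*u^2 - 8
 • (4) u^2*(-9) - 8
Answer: 3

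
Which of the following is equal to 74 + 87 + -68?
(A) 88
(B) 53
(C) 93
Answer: C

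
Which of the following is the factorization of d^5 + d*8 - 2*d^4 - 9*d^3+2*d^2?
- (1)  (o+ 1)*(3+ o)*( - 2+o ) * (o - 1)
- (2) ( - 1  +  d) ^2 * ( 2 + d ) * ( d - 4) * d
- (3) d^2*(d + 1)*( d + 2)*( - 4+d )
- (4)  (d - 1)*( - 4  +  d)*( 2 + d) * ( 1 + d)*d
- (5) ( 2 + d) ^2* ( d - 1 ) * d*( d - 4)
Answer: 4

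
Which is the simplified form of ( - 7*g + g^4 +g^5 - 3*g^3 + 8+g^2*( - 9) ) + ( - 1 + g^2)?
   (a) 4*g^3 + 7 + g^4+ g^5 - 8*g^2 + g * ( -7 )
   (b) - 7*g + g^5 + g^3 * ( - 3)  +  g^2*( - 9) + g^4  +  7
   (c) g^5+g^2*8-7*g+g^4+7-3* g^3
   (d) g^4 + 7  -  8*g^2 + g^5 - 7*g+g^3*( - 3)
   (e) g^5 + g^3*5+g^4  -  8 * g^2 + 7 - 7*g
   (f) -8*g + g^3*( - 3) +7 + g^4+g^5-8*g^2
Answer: d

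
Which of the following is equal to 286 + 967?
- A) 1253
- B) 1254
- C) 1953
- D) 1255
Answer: A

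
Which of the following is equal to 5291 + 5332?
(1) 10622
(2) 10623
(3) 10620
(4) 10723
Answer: 2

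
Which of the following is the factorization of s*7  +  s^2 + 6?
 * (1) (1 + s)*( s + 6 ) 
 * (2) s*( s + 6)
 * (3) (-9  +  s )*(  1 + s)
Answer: 1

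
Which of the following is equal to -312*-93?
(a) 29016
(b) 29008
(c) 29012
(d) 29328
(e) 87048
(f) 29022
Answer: a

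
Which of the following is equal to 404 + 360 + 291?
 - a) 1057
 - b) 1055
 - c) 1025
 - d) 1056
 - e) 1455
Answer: b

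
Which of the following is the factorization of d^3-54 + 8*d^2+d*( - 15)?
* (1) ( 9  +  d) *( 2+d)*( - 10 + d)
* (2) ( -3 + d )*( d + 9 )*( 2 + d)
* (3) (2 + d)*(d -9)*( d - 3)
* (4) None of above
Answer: 2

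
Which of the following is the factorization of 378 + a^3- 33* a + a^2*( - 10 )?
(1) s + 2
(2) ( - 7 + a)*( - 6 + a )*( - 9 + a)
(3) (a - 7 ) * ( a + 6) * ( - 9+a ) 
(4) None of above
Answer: 3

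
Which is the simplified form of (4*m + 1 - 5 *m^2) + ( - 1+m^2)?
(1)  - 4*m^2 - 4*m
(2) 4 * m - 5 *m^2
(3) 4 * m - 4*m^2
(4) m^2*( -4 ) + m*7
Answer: 3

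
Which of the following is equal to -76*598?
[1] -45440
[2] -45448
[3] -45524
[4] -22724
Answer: 2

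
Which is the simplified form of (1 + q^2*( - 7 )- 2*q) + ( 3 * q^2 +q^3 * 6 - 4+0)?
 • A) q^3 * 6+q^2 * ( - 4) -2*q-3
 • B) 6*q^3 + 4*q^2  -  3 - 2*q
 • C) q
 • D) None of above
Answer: A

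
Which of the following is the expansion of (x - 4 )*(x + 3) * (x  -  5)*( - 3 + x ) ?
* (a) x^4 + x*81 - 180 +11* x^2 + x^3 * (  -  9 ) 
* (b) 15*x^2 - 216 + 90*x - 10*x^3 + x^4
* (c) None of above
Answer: a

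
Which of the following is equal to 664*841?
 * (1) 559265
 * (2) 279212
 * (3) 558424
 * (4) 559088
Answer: 3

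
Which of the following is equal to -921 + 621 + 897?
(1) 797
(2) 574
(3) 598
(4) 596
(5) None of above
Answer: 5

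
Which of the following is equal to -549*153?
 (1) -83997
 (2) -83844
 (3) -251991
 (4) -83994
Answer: 1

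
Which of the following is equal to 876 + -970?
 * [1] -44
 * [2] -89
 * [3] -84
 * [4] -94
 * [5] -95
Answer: 4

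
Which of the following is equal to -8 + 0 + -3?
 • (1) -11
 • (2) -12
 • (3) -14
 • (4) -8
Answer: 1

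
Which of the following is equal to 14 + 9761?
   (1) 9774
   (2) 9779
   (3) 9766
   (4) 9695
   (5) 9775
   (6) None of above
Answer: 5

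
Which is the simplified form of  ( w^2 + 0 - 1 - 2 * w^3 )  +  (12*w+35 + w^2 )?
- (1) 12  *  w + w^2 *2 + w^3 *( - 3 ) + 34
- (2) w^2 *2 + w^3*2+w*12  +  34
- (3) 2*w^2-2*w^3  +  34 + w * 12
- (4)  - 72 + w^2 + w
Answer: 3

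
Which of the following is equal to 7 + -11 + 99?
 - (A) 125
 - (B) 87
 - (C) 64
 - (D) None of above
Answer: D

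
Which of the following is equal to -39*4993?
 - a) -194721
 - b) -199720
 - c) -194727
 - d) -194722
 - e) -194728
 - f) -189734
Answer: c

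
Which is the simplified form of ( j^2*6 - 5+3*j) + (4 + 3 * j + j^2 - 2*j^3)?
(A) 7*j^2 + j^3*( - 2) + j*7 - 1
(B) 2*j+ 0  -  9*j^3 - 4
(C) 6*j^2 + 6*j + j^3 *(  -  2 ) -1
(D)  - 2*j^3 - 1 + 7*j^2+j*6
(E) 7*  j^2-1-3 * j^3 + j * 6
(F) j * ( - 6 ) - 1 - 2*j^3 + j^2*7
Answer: D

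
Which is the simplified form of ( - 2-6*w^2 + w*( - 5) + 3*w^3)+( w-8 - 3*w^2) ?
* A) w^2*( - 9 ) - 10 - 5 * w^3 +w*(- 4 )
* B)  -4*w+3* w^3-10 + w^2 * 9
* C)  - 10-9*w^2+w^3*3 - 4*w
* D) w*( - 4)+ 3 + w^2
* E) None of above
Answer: C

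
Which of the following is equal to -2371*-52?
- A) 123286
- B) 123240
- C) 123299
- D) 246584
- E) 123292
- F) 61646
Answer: E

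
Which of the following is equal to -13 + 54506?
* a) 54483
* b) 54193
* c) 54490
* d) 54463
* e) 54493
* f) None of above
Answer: e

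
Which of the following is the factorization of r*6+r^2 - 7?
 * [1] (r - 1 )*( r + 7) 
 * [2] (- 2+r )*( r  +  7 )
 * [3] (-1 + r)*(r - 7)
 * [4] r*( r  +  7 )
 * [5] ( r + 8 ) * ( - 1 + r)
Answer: 1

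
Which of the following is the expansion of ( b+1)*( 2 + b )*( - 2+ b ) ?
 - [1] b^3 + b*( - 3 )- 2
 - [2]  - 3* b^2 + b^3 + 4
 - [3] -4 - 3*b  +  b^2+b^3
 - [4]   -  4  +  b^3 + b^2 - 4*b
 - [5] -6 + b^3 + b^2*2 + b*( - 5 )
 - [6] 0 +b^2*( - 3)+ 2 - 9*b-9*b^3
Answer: 4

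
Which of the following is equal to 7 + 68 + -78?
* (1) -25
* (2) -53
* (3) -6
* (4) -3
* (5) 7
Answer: 4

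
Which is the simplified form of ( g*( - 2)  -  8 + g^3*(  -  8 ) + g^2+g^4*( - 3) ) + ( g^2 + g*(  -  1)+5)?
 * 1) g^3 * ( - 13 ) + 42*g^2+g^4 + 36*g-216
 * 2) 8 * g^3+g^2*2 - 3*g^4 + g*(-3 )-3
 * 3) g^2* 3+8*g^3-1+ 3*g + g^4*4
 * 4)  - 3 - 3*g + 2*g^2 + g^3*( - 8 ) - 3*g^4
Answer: 4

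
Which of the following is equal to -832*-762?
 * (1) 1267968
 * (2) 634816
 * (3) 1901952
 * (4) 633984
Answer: 4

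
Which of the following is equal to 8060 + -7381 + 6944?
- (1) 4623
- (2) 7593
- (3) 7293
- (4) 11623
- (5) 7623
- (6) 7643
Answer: 5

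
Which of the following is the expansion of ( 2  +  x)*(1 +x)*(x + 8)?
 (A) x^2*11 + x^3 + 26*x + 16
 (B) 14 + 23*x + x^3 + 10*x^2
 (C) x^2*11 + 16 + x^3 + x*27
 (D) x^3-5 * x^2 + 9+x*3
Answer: A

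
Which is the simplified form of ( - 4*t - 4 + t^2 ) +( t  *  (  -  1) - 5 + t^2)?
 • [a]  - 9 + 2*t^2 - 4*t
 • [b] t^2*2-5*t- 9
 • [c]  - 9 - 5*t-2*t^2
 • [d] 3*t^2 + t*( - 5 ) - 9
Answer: b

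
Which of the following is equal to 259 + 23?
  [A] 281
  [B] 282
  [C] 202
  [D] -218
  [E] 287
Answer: B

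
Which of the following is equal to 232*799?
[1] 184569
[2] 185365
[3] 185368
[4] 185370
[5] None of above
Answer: 3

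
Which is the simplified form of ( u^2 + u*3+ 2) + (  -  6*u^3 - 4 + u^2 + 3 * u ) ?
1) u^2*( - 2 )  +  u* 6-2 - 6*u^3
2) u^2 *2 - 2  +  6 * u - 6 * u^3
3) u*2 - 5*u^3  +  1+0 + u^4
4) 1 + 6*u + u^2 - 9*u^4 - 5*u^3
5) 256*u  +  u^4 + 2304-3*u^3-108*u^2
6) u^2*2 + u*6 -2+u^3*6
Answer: 2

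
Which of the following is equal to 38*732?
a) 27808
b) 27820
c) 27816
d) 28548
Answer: c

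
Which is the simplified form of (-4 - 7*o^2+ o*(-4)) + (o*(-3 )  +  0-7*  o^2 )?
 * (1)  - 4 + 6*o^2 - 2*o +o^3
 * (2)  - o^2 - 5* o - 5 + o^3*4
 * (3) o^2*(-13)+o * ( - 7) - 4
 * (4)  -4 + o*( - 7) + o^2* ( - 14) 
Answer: 4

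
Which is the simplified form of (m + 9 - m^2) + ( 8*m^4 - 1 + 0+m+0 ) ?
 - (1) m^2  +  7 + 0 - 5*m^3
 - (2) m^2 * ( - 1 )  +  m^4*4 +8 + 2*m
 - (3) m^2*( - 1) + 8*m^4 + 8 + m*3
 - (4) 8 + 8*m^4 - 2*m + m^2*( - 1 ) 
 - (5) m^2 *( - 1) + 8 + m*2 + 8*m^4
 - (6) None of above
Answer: 5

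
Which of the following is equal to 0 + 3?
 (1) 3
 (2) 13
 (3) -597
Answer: 1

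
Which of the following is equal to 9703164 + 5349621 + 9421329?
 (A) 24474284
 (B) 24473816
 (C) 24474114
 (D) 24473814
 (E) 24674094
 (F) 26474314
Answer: C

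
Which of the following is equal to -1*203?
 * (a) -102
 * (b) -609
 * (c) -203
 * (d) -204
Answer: c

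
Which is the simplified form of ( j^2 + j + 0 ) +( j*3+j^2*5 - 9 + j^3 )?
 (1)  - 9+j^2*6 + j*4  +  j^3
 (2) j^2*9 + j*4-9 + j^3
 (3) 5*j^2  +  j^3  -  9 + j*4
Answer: 1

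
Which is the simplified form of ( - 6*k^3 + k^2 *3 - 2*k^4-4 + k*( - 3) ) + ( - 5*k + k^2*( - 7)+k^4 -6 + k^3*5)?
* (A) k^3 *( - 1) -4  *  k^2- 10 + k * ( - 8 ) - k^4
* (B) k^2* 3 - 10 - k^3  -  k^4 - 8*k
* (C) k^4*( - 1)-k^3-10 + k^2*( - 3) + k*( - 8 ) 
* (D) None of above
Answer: A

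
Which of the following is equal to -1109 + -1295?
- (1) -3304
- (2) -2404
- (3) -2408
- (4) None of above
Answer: 2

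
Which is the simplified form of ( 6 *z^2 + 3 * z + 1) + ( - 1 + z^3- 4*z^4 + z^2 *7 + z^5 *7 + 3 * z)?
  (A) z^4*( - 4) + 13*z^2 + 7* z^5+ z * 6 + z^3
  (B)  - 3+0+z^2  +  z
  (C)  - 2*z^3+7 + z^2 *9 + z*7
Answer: A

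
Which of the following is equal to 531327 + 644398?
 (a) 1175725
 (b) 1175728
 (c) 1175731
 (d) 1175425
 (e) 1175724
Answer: a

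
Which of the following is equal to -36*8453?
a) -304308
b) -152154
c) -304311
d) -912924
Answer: a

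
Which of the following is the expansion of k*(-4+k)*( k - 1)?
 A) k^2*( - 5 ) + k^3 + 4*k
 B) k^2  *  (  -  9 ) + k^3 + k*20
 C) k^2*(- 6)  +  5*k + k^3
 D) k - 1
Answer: A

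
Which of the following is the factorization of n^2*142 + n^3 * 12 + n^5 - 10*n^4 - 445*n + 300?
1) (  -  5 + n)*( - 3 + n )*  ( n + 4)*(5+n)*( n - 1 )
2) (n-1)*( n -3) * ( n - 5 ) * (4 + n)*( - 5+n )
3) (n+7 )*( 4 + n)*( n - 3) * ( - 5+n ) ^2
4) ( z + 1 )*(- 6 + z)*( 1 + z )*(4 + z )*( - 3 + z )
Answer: 2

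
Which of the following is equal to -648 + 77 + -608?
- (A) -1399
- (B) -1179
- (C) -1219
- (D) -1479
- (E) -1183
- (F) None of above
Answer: B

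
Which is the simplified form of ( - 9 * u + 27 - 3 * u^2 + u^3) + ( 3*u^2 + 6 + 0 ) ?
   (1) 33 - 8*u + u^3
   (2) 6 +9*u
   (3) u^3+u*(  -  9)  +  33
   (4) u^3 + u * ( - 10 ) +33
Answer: 3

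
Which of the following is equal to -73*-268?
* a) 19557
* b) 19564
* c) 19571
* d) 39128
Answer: b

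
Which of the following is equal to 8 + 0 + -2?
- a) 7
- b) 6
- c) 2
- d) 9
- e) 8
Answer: b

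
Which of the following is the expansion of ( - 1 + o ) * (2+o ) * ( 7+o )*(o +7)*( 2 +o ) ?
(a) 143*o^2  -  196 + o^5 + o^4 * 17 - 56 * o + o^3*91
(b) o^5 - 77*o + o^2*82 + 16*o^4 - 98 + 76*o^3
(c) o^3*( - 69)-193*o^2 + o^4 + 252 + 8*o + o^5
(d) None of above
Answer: a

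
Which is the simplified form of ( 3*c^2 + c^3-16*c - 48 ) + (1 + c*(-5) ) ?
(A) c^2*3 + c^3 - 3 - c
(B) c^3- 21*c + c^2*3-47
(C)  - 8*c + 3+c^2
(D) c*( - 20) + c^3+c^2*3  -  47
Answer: B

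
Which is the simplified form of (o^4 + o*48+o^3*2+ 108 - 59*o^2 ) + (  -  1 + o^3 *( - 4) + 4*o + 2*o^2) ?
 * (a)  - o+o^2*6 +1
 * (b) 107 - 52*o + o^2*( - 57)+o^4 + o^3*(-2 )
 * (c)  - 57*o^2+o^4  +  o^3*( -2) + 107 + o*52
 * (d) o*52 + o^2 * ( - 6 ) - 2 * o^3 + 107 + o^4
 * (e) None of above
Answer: c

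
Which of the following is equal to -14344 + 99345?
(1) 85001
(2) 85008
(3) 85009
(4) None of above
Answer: 1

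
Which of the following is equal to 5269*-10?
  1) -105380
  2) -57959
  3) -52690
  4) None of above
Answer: 3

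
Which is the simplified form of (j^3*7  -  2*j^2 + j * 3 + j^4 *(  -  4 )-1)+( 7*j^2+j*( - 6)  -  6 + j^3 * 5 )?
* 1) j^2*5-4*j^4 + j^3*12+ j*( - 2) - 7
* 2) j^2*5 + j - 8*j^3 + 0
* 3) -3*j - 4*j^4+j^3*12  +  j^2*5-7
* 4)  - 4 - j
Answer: 3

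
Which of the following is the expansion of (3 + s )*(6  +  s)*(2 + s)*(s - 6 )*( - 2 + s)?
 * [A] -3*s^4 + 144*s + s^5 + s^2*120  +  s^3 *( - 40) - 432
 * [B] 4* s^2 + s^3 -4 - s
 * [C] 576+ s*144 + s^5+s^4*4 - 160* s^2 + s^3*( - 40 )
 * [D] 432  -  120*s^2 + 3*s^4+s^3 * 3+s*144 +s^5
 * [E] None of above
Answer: E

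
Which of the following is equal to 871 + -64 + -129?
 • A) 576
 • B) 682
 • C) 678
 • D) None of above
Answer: C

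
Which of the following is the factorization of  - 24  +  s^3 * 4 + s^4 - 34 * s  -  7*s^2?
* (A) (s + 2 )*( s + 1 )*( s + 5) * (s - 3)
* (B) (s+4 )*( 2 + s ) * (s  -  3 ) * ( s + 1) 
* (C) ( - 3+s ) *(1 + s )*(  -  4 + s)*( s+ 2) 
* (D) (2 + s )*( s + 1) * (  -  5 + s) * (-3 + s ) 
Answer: B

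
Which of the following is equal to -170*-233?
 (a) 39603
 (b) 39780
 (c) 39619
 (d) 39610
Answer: d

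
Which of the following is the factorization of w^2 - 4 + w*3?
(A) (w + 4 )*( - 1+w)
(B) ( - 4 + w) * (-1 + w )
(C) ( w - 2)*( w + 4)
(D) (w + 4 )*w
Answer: A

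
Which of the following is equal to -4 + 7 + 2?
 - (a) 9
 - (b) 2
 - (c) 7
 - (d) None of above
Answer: d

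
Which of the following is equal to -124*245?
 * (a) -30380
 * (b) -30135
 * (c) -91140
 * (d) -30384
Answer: a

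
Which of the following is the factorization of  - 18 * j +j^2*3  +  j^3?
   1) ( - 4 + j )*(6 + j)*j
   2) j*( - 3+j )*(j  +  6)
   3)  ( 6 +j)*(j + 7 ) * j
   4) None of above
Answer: 2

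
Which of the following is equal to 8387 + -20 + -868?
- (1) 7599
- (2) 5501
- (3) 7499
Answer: 3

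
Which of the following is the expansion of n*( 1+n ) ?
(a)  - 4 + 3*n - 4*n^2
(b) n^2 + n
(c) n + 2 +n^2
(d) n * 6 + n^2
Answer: b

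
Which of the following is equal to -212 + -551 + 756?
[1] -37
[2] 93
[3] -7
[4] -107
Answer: 3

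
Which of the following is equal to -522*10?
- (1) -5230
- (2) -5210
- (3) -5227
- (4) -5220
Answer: 4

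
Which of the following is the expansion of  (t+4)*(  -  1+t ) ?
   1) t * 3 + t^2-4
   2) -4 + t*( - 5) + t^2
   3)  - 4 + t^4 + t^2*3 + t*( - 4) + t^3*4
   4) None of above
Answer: 1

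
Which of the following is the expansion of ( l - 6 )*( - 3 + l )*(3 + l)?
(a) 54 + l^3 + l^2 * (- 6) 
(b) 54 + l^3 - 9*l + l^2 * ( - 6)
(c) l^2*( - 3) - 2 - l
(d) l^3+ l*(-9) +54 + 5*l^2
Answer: b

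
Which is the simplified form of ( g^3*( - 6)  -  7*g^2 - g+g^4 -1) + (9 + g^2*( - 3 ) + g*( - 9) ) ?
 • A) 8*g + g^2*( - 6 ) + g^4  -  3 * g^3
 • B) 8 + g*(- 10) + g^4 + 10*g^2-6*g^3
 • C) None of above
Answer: C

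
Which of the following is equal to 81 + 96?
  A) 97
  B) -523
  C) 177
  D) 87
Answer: C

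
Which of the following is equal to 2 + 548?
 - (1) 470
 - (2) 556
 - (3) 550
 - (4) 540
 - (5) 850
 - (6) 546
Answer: 3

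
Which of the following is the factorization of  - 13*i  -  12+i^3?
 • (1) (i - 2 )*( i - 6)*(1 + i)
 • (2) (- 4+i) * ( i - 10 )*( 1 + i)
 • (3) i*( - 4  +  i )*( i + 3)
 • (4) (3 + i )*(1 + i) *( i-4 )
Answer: 4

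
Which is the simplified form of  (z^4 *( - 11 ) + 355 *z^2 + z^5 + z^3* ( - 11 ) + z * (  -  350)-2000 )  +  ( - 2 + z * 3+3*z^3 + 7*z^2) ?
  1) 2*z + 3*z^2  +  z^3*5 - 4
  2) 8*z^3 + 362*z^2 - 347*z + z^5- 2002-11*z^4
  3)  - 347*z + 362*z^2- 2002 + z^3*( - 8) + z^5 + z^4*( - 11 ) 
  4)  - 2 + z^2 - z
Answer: 3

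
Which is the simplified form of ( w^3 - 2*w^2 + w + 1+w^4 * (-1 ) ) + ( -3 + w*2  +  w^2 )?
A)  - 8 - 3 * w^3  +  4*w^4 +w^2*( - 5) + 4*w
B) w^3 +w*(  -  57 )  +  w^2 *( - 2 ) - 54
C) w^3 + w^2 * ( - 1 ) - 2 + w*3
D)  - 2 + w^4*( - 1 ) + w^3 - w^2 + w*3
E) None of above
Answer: D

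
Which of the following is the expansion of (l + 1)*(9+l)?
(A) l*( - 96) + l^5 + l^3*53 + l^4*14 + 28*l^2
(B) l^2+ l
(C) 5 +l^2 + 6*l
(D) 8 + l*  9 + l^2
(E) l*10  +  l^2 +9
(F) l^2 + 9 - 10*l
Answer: E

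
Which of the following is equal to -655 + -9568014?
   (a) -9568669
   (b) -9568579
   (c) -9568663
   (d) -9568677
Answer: a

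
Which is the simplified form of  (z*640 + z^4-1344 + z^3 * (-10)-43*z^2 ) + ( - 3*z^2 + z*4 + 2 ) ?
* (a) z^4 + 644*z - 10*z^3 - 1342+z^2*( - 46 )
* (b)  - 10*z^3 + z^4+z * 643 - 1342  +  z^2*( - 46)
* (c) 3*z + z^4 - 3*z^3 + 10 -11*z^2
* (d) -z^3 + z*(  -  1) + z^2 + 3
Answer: a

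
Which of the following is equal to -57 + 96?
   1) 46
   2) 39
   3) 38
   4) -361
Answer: 2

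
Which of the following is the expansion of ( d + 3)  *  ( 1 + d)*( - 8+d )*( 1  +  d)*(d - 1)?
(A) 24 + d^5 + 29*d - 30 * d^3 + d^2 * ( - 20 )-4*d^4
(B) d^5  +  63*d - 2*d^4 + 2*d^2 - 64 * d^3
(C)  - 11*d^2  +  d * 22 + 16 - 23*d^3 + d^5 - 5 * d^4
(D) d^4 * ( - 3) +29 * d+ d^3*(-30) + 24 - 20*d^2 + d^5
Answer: A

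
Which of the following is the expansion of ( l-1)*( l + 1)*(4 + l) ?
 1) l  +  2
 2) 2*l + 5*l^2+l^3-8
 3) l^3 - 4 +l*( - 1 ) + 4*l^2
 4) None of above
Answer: 3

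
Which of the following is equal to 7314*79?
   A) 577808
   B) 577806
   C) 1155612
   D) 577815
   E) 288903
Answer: B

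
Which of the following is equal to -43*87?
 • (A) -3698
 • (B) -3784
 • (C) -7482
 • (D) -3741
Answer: D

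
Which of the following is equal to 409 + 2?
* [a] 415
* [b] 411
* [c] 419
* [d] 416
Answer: b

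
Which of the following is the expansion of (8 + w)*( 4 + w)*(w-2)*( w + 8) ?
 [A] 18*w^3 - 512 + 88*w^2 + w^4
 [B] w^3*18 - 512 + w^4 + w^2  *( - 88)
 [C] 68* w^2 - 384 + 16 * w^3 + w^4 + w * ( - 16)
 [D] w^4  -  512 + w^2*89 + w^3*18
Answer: A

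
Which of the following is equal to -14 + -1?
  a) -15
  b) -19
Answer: a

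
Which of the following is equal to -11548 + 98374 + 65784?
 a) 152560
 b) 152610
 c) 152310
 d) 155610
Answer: b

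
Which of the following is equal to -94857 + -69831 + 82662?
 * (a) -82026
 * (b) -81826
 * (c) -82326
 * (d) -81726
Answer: a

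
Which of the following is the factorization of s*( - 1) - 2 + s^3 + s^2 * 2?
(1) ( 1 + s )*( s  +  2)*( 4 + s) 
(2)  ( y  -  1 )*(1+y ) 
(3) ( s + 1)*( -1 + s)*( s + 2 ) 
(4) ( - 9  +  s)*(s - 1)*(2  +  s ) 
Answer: 3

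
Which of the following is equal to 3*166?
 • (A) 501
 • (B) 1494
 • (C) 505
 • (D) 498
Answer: D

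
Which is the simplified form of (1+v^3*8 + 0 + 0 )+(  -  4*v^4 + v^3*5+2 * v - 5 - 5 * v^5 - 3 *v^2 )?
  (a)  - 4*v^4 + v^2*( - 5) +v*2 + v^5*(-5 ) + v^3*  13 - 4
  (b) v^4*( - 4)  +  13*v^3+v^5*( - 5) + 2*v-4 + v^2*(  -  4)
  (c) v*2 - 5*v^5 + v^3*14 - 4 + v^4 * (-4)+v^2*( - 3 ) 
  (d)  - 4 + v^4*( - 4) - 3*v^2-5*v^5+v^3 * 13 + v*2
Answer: d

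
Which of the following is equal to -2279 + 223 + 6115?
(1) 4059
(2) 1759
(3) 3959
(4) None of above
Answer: 1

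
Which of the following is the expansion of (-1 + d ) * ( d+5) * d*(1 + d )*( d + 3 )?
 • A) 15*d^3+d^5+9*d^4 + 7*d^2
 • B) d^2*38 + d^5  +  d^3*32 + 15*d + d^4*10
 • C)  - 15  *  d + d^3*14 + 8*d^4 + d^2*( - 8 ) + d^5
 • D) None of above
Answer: C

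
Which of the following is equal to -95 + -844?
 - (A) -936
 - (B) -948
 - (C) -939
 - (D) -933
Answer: C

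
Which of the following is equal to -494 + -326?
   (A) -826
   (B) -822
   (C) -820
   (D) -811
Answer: C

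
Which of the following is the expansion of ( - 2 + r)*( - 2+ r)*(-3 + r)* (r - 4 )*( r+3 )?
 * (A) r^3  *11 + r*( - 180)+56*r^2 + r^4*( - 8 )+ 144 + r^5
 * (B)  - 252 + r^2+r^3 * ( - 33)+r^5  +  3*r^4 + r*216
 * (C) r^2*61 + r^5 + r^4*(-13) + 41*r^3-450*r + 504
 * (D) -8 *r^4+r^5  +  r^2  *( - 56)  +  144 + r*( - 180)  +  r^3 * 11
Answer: A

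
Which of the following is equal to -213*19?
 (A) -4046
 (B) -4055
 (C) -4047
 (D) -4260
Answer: C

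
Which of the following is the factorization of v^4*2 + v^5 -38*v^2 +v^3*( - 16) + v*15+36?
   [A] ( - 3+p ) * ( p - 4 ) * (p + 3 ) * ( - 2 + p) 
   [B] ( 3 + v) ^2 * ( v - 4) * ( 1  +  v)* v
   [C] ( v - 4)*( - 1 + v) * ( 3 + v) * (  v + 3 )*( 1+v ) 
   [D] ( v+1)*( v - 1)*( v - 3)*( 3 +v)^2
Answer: C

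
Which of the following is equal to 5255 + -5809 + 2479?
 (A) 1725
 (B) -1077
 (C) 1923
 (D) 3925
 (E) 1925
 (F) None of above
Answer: E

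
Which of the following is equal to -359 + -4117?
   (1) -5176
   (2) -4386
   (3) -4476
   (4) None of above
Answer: 3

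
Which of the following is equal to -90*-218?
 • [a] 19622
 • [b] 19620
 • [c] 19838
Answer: b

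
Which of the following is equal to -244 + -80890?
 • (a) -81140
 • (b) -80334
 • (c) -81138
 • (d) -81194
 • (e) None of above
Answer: e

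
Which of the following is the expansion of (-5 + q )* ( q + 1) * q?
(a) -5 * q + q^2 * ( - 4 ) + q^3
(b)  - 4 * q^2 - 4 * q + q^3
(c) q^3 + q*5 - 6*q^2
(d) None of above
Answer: a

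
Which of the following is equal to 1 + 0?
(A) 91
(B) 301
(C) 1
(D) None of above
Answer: C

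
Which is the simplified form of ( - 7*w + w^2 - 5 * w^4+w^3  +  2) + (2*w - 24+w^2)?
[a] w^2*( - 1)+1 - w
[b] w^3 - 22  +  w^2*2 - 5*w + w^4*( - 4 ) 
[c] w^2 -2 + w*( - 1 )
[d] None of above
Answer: d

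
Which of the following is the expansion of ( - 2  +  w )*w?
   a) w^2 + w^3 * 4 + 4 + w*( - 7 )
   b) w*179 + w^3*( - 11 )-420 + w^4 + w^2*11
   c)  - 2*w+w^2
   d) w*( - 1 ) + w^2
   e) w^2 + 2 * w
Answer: c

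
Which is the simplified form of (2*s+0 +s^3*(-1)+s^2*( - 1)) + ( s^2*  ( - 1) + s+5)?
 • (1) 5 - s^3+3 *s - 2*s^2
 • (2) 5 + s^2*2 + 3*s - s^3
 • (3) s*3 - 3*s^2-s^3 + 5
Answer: 1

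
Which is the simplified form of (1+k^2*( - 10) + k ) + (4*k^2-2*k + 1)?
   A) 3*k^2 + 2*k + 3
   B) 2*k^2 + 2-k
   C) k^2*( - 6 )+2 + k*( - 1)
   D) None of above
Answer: C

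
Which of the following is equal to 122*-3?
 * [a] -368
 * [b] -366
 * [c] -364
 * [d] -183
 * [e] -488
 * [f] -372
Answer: b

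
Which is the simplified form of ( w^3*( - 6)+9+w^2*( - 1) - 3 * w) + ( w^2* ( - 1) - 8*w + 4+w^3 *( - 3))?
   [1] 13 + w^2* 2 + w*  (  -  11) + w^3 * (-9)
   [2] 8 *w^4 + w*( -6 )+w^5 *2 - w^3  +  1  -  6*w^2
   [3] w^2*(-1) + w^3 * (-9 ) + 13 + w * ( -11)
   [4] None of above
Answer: 4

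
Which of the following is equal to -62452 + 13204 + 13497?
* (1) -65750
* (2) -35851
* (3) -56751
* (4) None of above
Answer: 4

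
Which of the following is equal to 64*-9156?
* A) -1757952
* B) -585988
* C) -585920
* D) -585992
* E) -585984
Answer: E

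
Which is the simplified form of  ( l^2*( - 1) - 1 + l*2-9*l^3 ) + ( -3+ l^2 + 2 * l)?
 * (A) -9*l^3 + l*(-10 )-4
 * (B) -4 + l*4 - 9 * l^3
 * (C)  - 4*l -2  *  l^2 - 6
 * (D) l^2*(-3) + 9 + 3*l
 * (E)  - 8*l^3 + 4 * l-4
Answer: B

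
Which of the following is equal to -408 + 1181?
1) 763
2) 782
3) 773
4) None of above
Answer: 3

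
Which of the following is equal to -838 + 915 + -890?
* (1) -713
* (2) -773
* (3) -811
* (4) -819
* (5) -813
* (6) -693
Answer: 5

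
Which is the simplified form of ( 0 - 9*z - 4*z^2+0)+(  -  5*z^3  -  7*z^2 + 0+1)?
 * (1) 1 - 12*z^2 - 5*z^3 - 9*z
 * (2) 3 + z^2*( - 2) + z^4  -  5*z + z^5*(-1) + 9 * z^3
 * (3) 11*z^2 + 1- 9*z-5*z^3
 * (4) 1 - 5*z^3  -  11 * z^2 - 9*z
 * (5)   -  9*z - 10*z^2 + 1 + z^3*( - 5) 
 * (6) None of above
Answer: 4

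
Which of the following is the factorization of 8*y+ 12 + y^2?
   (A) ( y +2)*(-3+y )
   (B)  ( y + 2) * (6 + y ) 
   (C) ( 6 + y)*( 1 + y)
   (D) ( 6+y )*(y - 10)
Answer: B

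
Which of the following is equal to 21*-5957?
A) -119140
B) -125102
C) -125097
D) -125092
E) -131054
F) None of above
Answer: C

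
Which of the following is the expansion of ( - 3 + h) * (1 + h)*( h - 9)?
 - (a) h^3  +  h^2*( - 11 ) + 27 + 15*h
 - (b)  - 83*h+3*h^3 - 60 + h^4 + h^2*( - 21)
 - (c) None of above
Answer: a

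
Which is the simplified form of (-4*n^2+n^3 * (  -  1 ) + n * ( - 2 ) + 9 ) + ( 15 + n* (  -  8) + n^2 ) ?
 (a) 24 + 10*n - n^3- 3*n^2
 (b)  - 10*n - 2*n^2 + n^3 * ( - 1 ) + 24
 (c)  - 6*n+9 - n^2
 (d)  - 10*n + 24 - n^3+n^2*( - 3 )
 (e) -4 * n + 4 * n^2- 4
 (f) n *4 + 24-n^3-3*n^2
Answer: d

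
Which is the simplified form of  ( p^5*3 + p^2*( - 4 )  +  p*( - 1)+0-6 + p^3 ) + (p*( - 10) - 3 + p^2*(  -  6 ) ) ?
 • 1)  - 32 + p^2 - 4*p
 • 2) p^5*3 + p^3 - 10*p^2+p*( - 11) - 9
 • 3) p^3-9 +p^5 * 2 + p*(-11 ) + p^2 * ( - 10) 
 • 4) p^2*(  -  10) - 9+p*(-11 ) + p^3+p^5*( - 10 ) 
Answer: 2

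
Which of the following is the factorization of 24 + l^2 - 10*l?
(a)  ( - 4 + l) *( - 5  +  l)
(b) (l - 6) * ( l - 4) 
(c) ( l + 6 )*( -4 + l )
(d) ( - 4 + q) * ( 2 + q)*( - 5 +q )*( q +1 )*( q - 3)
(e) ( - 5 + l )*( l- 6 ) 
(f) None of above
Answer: b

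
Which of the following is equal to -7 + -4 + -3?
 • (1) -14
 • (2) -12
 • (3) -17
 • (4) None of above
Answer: 1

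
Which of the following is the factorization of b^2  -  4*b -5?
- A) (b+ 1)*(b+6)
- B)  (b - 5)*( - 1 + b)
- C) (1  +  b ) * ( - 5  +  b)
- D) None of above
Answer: C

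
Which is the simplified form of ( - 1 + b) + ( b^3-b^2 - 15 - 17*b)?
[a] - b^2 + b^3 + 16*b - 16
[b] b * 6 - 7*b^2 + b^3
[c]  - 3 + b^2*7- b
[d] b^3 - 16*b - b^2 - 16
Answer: d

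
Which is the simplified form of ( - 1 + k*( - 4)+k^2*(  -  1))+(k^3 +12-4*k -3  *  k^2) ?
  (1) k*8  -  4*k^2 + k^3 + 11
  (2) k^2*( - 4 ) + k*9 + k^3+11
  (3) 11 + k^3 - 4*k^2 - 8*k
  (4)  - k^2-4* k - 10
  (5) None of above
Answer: 3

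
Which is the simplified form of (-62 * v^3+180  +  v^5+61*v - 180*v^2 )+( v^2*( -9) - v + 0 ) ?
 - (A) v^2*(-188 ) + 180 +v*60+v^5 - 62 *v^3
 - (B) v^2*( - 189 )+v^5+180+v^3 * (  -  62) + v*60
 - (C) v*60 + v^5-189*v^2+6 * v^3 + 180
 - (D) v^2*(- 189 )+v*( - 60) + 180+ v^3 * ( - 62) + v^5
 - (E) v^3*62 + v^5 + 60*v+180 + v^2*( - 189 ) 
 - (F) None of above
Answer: B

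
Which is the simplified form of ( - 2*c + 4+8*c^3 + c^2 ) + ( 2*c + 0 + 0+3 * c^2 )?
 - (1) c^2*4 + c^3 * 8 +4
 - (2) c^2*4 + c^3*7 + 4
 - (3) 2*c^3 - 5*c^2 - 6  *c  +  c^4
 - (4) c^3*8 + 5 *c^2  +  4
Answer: 1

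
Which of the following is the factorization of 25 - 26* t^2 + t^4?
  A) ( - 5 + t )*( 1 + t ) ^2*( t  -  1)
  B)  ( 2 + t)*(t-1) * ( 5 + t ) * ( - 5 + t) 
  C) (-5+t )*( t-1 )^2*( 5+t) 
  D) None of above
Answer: D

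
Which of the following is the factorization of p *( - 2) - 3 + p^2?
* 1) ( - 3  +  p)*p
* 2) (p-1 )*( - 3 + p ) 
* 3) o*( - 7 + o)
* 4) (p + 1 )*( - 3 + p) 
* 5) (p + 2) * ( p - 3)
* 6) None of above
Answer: 4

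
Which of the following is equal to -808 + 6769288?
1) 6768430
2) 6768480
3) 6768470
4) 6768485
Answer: 2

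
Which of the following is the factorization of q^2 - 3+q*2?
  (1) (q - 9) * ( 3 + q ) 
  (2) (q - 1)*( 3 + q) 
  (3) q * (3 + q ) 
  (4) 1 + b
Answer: 2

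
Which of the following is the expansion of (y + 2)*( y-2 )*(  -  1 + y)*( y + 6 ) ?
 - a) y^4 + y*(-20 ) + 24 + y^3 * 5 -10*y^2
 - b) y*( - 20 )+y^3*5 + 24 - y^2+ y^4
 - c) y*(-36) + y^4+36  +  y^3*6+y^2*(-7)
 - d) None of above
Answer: a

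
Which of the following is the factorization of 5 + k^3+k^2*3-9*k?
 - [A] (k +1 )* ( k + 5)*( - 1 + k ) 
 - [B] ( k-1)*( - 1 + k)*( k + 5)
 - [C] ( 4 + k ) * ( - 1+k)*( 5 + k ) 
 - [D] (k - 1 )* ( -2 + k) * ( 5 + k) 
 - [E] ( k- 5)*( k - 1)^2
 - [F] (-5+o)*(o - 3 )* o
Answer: B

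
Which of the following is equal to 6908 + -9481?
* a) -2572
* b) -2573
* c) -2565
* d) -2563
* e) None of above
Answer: b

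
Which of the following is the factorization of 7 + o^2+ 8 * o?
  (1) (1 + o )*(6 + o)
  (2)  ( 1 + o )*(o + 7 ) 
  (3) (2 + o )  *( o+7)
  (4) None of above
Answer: 2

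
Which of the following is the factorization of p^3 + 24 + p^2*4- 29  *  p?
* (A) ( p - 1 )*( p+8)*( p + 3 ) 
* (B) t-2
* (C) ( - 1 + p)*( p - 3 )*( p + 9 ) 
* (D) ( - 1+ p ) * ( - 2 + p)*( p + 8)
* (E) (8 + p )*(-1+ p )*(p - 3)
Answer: E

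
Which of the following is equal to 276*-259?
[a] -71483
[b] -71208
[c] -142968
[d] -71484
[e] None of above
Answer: d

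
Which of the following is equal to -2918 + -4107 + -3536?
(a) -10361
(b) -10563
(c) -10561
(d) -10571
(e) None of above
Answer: c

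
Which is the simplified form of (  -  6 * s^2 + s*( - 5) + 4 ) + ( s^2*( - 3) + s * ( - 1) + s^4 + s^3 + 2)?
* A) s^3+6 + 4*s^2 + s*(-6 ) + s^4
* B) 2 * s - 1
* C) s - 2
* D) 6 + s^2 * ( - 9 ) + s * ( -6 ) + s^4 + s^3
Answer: D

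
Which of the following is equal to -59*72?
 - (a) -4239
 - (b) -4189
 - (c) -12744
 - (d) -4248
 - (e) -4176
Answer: d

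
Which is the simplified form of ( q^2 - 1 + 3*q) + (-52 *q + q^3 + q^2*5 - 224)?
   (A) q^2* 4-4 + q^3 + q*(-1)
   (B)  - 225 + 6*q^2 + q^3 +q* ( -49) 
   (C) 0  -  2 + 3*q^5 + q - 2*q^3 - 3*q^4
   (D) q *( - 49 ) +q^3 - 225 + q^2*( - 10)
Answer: B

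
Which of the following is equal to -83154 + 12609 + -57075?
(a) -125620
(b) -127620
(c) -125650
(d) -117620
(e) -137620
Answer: b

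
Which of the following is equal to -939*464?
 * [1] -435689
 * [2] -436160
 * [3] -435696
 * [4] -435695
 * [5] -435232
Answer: 3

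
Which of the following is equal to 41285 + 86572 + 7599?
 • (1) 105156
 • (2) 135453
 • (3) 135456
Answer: 3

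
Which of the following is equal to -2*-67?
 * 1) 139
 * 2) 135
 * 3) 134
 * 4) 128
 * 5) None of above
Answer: 3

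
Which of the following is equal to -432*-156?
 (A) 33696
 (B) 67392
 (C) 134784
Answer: B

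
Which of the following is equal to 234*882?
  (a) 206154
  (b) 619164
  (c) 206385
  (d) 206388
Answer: d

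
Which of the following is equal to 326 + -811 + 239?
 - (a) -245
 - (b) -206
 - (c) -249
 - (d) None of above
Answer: d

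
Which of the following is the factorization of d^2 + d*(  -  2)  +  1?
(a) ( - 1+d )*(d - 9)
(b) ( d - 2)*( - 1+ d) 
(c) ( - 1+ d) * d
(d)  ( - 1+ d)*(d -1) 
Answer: d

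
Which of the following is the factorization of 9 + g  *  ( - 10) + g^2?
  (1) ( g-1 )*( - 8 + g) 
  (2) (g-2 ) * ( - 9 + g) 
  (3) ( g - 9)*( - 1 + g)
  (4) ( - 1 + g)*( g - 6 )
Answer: 3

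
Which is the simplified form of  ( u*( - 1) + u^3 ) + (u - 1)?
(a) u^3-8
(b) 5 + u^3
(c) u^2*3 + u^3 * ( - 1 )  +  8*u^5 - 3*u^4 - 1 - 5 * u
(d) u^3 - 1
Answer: d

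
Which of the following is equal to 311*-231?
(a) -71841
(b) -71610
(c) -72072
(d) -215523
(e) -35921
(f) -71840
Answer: a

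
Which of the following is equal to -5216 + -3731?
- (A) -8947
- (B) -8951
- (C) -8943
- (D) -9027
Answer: A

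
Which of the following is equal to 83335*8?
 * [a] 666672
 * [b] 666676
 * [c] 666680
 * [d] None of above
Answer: c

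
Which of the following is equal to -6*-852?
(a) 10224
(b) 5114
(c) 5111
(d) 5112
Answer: d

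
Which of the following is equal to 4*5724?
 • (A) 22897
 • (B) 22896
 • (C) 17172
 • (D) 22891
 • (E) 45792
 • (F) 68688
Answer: B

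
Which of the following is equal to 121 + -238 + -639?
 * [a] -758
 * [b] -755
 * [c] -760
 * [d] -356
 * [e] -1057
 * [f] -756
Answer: f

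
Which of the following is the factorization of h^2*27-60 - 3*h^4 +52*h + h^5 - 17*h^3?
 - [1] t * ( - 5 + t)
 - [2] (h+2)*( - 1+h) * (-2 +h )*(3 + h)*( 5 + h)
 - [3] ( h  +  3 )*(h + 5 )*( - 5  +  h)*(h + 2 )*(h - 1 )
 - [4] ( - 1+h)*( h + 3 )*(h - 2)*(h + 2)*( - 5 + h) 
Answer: 4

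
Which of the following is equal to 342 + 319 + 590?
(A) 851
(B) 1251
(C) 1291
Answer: B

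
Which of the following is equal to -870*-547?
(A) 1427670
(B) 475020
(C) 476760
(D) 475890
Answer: D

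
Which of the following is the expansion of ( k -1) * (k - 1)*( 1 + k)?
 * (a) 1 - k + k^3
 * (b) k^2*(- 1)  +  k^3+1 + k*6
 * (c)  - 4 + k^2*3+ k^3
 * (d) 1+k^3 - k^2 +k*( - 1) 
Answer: d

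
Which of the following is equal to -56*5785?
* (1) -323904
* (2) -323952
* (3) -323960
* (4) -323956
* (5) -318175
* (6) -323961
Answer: 3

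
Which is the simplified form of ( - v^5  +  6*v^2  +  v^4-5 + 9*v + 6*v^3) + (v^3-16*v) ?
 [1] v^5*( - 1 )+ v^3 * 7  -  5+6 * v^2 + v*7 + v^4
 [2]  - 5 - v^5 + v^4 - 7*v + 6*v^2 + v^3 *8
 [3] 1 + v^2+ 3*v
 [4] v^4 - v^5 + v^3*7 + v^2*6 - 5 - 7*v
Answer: 4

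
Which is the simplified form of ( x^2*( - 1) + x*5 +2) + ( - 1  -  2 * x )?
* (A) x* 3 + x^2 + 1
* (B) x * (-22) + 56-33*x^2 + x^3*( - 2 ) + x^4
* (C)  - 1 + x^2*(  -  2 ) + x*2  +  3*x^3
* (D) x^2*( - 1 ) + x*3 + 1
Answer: D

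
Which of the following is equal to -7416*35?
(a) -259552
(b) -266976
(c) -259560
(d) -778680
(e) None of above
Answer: c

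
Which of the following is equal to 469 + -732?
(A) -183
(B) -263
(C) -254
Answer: B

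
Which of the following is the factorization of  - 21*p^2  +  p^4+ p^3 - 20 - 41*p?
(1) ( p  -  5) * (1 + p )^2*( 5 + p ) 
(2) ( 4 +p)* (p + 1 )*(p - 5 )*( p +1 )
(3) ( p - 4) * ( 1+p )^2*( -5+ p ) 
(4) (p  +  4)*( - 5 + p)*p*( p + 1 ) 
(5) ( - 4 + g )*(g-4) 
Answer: 2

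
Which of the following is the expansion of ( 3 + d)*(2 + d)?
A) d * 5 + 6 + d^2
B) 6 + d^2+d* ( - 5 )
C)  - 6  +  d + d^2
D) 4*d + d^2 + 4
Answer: A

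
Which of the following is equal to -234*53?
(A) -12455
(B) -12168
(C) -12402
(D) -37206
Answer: C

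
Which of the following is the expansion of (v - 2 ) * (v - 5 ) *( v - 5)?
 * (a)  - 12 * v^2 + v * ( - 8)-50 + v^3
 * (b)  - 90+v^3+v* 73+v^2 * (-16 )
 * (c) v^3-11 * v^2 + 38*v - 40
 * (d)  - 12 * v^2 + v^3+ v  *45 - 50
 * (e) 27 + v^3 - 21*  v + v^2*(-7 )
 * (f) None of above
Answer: d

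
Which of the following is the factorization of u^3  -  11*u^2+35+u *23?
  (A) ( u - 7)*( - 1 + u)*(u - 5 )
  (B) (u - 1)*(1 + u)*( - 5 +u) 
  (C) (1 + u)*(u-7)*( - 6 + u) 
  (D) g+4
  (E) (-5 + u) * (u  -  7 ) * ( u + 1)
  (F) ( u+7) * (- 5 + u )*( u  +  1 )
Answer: E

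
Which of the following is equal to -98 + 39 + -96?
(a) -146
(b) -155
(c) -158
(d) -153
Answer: b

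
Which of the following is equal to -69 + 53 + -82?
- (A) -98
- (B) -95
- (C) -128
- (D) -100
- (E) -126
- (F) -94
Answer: A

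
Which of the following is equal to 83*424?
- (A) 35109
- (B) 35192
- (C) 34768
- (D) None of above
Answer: B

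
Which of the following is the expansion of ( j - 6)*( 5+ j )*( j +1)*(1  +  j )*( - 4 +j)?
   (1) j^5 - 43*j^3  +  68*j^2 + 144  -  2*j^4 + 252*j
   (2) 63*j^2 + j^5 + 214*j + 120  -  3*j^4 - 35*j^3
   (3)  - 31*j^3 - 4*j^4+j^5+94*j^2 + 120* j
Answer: 2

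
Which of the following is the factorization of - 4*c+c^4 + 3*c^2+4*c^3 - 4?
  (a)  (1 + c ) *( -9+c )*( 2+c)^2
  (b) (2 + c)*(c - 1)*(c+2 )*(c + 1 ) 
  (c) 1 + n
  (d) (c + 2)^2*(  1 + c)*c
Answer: b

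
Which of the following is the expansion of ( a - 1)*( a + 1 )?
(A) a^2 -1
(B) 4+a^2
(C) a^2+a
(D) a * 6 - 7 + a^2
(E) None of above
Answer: A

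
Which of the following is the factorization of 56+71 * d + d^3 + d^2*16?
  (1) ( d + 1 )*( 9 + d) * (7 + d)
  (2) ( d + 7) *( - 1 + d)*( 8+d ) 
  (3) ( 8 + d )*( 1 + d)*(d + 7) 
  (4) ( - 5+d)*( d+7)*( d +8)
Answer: 3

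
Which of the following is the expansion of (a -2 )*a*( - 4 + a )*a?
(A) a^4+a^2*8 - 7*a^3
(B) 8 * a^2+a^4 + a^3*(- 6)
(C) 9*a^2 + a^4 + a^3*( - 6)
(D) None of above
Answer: B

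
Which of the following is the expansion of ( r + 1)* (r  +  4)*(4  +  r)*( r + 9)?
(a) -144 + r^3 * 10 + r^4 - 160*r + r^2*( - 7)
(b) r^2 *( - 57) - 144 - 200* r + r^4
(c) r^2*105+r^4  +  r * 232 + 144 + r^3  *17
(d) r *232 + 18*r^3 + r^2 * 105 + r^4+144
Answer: d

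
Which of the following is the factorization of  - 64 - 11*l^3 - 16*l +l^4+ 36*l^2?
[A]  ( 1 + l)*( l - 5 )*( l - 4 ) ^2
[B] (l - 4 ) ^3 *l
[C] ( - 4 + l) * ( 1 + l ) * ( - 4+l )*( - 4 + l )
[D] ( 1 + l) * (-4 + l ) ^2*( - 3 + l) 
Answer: C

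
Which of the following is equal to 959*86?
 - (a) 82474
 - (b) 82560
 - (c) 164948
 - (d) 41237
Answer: a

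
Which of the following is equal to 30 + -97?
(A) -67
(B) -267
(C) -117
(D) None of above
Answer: A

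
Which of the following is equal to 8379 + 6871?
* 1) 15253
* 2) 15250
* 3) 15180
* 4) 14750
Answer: 2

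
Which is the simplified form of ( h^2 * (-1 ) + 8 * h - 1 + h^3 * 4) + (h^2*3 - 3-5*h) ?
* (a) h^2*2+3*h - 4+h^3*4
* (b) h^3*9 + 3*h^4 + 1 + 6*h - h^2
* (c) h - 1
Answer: a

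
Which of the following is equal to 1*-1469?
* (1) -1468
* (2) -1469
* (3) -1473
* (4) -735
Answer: 2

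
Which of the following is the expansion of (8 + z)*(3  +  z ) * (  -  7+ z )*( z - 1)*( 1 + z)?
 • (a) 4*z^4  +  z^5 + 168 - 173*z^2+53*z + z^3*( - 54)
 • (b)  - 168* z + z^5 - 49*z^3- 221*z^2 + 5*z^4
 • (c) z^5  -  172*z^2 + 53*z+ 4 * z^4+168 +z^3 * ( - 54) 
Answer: c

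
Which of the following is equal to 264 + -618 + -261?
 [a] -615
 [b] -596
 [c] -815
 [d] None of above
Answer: a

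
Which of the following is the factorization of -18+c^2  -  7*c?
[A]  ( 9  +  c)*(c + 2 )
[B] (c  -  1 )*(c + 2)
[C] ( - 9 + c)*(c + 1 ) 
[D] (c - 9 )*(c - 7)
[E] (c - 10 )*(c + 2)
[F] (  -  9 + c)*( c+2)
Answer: F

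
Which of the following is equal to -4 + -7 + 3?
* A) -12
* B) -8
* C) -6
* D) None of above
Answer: B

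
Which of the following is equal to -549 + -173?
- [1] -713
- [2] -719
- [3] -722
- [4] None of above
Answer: 3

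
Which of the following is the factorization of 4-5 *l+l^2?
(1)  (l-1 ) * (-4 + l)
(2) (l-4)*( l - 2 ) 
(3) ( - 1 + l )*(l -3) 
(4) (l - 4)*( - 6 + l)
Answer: 1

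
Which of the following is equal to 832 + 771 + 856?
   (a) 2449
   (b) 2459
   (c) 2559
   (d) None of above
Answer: b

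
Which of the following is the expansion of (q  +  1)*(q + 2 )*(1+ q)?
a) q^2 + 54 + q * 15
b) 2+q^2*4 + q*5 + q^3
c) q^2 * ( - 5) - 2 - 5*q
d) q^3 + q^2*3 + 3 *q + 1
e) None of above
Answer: b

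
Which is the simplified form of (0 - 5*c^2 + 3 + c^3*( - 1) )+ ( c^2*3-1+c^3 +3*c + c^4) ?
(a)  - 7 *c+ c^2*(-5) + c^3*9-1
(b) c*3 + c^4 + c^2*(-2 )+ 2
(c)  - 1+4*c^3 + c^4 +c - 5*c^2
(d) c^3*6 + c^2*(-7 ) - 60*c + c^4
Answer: b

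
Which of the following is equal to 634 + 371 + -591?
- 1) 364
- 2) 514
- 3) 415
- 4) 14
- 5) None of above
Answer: 5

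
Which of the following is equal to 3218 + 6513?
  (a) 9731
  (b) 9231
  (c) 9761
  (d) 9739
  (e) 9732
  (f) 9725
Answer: a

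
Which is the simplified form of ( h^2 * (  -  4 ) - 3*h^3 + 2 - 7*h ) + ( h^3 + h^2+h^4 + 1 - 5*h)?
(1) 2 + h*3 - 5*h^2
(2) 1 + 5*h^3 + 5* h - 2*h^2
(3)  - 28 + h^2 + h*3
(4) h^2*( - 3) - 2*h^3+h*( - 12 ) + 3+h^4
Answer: 4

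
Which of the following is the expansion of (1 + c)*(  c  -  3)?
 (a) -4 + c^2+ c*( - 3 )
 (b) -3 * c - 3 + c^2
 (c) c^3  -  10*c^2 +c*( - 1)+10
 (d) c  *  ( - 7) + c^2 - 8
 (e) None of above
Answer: e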